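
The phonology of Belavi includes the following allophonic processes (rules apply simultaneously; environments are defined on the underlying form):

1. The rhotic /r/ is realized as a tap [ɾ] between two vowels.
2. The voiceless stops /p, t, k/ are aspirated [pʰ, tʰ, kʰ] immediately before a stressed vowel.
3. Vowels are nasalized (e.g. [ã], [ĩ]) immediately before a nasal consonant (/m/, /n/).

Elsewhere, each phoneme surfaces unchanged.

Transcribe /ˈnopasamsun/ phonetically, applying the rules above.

/n/ (word-initial) is unaffected → [n].
/o/ (between /n/ and /p/) is in the target of rule 3 but the environment (before a nasal consonant) is not met → [o].
/p/ (between /o/ and /a/) is in the target of rule 2 but the environment (immediately before a stressed vowel) is not met → [p].
/a/ (between /p/ and /s/) is in the target of rule 3 but the environment (before a nasal consonant) is not met → [a].
/s/ — not in any rule's target class → [s].
/a/ meets the environment for rule 3 (before a nasal consonant) → [ã].
/m/ (between /a/ and /s/): no rule targets it → [m].
/s/ — not in any rule's target class → [s].
/u/ (between /s/ and /n/) occurs before a nasal consonant → [ũ] by rule 3.
/n/ stays [n].

[ˈnopasãmsũn]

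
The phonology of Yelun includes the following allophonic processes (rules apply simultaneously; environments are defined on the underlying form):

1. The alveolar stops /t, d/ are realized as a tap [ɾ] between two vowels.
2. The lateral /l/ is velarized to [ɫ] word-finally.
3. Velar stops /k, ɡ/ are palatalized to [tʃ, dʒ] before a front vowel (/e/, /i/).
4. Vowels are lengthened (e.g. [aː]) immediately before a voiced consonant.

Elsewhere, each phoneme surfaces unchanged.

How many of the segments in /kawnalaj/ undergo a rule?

3

Segments that undergo a rule: /a/ → [aː] (rule 4); /a/ → [aː] (rule 4); /a/ → [aː] (rule 4).
All other segments surface unchanged.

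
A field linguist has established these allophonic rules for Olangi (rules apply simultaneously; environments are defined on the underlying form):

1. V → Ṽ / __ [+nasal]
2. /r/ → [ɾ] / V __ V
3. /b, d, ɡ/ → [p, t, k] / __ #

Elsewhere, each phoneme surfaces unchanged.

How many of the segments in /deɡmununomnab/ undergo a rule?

4

Segments that undergo a rule: /u/ → [ũ] (rule 1); /u/ → [ũ] (rule 1); /o/ → [õ] (rule 1); /b/ → [p] (rule 3).
All other segments surface unchanged.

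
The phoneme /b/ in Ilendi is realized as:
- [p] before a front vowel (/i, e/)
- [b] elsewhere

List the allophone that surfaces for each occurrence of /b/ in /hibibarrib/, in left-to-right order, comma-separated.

Occurrence 1 (position 3): before a front vowel (/i, e/) → [p].
Occurrence 2 (position 5): no conditioning environment matches → elsewhere allophone [b].
Occurrence 3 (position 10): no conditioning environment matches → elsewhere allophone [b].

[p], [b], [b]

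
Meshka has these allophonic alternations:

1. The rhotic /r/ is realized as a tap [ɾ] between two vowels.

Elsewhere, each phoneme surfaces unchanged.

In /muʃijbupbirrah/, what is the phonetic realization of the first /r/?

[r]

/r/ (between /i/ and /r/) fails the environment for rule 1, so it stays [r].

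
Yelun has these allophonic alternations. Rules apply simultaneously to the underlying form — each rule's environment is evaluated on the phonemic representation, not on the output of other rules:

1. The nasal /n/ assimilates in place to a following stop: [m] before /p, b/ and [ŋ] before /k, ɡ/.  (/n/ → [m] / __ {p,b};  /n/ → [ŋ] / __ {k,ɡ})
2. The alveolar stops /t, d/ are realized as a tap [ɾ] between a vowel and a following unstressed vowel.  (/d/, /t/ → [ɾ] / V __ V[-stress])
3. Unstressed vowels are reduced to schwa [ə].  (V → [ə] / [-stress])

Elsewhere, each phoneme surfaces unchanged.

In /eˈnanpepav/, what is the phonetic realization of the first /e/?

/e/ meets the environment for rule 3 (in an unstressed syllable) → [ə].

[ə]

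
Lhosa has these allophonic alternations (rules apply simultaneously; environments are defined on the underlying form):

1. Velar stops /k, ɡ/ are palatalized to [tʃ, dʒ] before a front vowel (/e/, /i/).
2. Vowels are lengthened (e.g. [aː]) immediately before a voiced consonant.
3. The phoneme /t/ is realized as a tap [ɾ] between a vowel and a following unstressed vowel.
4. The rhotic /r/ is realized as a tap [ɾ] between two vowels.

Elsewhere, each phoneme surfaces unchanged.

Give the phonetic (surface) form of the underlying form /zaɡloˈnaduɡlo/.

[zaːɡloːˈnaːduːɡlo]

/z/ (word-initial) is unaffected → [z].
Rule 2 applies to /a/ (between /z/ and /ɡ/: before a voiced consonant) → [aː].
/ɡ/ (between /a/ and /l/) is in the target of rule 1 but the environment (before a front vowel) is not met → [ɡ].
/l/ (between /ɡ/ and /o/): no rule targets it → [l].
/o/ — between /l/ and /n/, before a voiced consonant — surfaces as [oː] (rule 2).
/n/ — not in any rule's target class → [n].
Rule 2 applies to /a/ (between /n/ and /d/: before a voiced consonant) → [aː].
/d/ stays [d].
/u/ — between /d/ and /ɡ/, before a voiced consonant — surfaces as [uː] (rule 2).
/ɡ/ (between /u/ and /l/) is in the target of rule 1 but the environment (before a front vowel) is not met → [ɡ].
/l/ stays [l].
/o/ (word-final) is in the target of rule 2 but the environment (before a voiced consonant) is not met → [o].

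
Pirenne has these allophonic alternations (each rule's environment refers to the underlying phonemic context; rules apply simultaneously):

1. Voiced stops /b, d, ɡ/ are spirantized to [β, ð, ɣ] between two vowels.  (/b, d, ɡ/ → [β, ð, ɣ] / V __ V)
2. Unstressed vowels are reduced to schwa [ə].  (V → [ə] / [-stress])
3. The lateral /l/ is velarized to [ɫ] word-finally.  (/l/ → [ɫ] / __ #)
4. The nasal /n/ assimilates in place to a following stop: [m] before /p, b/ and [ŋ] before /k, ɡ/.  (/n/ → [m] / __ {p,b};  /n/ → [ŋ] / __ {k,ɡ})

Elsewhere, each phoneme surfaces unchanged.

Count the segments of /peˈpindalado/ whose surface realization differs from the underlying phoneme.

5

Segments that undergo a rule: /e/ → [ə] (rule 2); /a/ → [ə] (rule 2); /a/ → [ə] (rule 2); /d/ → [ð] (rule 1); /o/ → [ə] (rule 2).
All other segments surface unchanged.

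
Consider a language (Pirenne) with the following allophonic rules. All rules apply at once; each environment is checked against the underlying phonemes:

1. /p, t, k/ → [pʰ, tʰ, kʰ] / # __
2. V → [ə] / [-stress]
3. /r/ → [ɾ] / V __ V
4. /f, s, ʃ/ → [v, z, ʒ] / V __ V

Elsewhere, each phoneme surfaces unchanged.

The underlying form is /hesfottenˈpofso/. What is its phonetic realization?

/h/ — not in any rule's target class → [h].
Rule 2 applies to /e/ (between /h/ and /s/: in an unstressed syllable) → [ə].
/s/ — between /e/ and /f/; rule 4 does not apply here → [s].
/f/ (between /s/ and /o/) fails the environment for rule 4, so it stays [f].
/o/ (between /f/ and /t/): in an unstressed syllable, so rule 2 applies → [ə].
/t/ (between /o/ and /t/): rule 1 targets it, but not word-initially → unchanged [t].
/t/ (between /t/ and /e/): rule 1 targets it, but not word-initially → unchanged [t].
/e/ (between /t/ and /n/): in an unstressed syllable, so rule 2 applies → [ə].
/n/ stays [n].
/p/ (between /n/ and /o/): rule 1 targets it, but not word-initially → unchanged [p].
/o/ — between /p/ and /f/; rule 2 does not apply here → [o].
/f/ (between /o/ and /s/) is in the target of rule 4 but the environment (between two vowels) is not met → [f].
/s/ — between /f/ and /o/; rule 4 does not apply here → [s].
Rule 2 applies to /o/ (word-final: in an unstressed syllable) → [ə].

[həsfəttənˈpofsə]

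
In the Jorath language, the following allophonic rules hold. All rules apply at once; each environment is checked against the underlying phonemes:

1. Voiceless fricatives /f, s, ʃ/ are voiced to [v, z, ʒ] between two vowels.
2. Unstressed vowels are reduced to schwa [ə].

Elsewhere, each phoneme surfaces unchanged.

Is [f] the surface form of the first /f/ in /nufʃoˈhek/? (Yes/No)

Yes

/f/ (between /u/ and /ʃ/) fails the environment for rule 1, so it stays [f].
The actual realization is [f], which matches [f].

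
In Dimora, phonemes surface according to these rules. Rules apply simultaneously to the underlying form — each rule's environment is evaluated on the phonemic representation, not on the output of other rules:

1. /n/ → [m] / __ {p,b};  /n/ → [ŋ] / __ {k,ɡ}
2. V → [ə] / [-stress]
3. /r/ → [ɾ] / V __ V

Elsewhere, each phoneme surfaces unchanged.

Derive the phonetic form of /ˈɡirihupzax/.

[ˈɡiɾəhəpzəx]

/i/ (between /ɡ/ and /r/): rule 2 targets it, but not in an unstressed syllable → unchanged [i].
/r/ (between /i/ and /i/) occurs between two vowels → [ɾ] by rule 3.
/i/ (between /r/ and /h/) occurs in an unstressed syllable → [ə] by rule 2.
Rule 2 applies to /u/ (between /h/ and /p/: in an unstressed syllable) → [ə].
/a/ (between /z/ and /x/) occurs in an unstressed syllable → [ə] by rule 2.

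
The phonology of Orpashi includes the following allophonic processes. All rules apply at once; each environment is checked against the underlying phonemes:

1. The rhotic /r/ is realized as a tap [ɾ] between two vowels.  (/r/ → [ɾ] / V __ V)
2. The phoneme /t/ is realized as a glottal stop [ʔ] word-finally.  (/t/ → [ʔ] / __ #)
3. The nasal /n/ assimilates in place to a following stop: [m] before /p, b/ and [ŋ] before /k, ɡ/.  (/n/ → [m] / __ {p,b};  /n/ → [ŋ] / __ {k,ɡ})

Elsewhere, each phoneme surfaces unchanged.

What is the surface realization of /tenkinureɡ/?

[teŋkinuɾeɡ]

/t/ (word-initial) fails the environment for rule 2, so it stays [t].
/e/ (between /t/ and /n/): no rule targets it → [e].
/n/ — between /e/ and /k/, before a labial or velar stop — surfaces as [ŋ] (rule 3).
/k/ (between /n/ and /i/) is unaffected → [k].
/i/ (between /k/ and /n/) is unaffected → [i].
/n/ (between /i/ and /u/) is in the target of rule 3 but the environment (before a labial or velar stop) is not met → [n].
/u/ stays [u].
/r/ — between /u/ and /e/, between two vowels — surfaces as [ɾ] (rule 1).
/e/ stays [e].
/ɡ/ — not in any rule's target class → [ɡ].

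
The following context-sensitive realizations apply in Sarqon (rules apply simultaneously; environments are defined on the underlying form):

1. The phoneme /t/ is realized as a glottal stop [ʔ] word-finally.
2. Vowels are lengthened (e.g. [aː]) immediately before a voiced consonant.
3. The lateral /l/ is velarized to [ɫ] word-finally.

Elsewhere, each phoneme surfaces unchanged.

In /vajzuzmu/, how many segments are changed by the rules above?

Segments that undergo a rule: /a/ → [aː] (rule 2); /u/ → [uː] (rule 2).
All other segments surface unchanged.

2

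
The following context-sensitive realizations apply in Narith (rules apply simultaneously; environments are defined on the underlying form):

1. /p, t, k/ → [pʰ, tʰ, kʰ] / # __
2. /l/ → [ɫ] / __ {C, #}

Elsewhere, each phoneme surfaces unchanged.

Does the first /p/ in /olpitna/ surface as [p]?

Yes

/p/ (between /l/ and /i/) fails the environment for rule 1, so it stays [p].
The actual realization is [p], which matches [p].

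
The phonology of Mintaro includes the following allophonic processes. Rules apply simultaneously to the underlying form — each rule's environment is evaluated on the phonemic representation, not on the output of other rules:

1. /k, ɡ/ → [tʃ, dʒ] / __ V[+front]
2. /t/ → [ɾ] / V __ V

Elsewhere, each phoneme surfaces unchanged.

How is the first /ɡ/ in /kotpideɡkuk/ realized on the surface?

/ɡ/ (between /e/ and /k/): rule 1 targets it, but not before a front vowel → unchanged [ɡ].

[ɡ]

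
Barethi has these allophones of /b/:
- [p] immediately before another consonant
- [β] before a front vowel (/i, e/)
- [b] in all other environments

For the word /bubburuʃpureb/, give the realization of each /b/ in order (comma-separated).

Occurrence 1 (position 1): no conditioning environment matches → elsewhere allophone [b].
Occurrence 2 (position 3): immediately before another consonant → [p].
Occurrence 3 (position 4): no conditioning environment matches → elsewhere allophone [b].
Occurrence 4 (position 13): no conditioning environment matches → elsewhere allophone [b].

[b], [p], [b], [b]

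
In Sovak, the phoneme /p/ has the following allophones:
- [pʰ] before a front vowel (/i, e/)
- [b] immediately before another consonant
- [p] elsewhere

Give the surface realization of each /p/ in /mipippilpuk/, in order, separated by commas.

[pʰ], [b], [pʰ], [p]

Occurrence 1 (position 3): before a front vowel (/i, e/) → [pʰ].
Occurrence 2 (position 5): immediately before another consonant → [b].
Occurrence 3 (position 6): before a front vowel (/i, e/) → [pʰ].
Occurrence 4 (position 9): no conditioning environment matches → elsewhere allophone [p].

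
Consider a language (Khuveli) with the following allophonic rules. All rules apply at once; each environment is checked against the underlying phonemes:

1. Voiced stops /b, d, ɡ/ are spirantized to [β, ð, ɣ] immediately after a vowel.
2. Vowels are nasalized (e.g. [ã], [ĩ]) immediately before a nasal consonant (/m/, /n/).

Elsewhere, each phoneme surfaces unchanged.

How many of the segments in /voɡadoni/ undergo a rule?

Segments that undergo a rule: /ɡ/ → [ɣ] (rule 1); /d/ → [ð] (rule 1); /o/ → [õ] (rule 2).
All other segments surface unchanged.

3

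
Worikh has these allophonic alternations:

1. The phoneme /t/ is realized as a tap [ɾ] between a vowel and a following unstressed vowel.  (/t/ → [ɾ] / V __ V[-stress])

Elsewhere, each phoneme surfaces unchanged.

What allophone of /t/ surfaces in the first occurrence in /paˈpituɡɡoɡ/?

/t/ (between /i/ and /u/): between a vowel and a following unstressed vowel, so rule 1 applies → [ɾ].

[ɾ]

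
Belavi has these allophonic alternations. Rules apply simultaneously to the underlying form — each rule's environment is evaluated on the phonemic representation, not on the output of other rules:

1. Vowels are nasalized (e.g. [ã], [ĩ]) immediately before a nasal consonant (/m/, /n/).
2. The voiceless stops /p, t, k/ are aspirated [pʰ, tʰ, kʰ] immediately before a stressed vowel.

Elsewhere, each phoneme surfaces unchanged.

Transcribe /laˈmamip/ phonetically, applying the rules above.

[lãˈmãmip]

/a/ (between /l/ and /m/) occurs before a nasal consonant → [ã] by rule 1.
Rule 1 applies to /a/ (between /m/ and /m/: before a nasal consonant) → [ã].
/i/ (between /m/ and /p/) fails the environment for rule 1, so it stays [i].
/p/ (word-final) fails the environment for rule 2, so it stays [p].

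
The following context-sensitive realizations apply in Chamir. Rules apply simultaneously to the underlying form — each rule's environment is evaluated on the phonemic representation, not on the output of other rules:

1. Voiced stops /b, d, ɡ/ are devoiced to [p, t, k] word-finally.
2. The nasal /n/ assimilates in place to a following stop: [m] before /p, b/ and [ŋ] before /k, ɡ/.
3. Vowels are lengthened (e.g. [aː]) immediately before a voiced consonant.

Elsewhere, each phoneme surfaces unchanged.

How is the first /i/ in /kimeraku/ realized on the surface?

/i/ (between /k/ and /m/) occurs before a voiced consonant → [iː] by rule 3.

[iː]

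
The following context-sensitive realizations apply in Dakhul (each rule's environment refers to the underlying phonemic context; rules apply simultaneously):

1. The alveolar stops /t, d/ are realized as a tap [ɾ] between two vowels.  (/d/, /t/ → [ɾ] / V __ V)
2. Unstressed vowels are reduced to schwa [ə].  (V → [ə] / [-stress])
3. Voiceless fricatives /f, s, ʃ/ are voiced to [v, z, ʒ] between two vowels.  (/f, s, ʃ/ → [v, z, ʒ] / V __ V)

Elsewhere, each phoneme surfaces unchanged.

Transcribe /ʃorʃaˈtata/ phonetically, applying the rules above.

/ʃ/ (word-initial) fails the environment for rule 3, so it stays [ʃ].
Rule 2 applies to /o/ (between /ʃ/ and /r/: in an unstressed syllable) → [ə].
/r/ (between /o/ and /ʃ/): no rule targets it → [r].
/ʃ/ — between /r/ and /a/; rule 3 does not apply here → [ʃ].
/a/ (between /ʃ/ and /t/) occurs in an unstressed syllable → [ə] by rule 2.
Rule 1 applies to /t/ (between /a/ and /a/: between two vowels) → [ɾ].
/a/ (between /t/ and /t/) fails the environment for rule 2, so it stays [a].
Rule 1 applies to /t/ (between /a/ and /a/: between two vowels) → [ɾ].
/a/ (word-final) occurs in an unstressed syllable → [ə] by rule 2.

[ʃərʃəˈɾaɾə]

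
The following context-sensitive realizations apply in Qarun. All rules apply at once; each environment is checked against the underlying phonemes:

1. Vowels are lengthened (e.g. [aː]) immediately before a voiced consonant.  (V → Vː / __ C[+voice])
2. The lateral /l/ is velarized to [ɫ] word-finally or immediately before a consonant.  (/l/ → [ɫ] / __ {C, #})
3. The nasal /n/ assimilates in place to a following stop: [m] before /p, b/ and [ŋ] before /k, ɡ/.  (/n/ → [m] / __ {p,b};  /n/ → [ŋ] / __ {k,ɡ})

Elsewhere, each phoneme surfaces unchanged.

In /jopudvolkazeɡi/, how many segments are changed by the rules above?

Segments that undergo a rule: /u/ → [uː] (rule 1); /o/ → [oː] (rule 1); /l/ → [ɫ] (rule 2); /a/ → [aː] (rule 1); /e/ → [eː] (rule 1).
All other segments surface unchanged.

5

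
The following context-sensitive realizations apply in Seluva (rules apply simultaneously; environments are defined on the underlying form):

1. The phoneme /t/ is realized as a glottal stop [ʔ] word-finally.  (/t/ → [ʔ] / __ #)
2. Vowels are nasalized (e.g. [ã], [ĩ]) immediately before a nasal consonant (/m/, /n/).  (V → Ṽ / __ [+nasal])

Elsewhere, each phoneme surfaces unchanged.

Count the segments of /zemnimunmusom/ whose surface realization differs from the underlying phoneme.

Segments that undergo a rule: /e/ → [ẽ] (rule 2); /i/ → [ĩ] (rule 2); /u/ → [ũ] (rule 2); /o/ → [õ] (rule 2).
All other segments surface unchanged.

4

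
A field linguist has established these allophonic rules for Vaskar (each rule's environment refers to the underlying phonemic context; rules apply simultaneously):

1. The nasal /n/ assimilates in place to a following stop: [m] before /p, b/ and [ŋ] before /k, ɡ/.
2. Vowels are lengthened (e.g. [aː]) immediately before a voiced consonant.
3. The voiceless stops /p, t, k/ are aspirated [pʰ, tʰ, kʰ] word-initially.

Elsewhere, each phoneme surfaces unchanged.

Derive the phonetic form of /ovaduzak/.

/o/ (word-initial) occurs before a voiced consonant → [oː] by rule 2.
/a/ — between /v/ and /d/, before a voiced consonant — surfaces as [aː] (rule 2).
/u/ (between /d/ and /z/): before a voiced consonant, so rule 2 applies → [uː].
/a/ (between /z/ and /k/) fails the environment for rule 2, so it stays [a].
/k/ (word-final): rule 3 targets it, but not word-initially → unchanged [k].

[oːvaːduːzak]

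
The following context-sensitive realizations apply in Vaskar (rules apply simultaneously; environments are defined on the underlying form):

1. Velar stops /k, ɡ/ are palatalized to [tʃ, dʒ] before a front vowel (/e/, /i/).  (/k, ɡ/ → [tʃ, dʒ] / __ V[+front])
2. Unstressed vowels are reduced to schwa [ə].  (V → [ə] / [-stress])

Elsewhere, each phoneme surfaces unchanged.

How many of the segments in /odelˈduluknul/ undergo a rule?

Segments that undergo a rule: /o/ → [ə] (rule 2); /e/ → [ə] (rule 2); /u/ → [ə] (rule 2); /u/ → [ə] (rule 2).
All other segments surface unchanged.

4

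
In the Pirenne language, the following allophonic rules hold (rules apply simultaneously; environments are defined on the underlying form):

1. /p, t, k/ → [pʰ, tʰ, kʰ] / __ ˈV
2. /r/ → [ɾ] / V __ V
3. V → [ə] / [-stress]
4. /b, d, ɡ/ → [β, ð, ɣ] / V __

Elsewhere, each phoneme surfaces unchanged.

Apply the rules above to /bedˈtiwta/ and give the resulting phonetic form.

/b/ (word-initial) fails the environment for rule 4, so it stays [b].
Rule 3 applies to /e/ (between /b/ and /d/: in an unstressed syllable) → [ə].
/d/ (between /e/ and /t/) occurs immediately after a vowel → [ð] by rule 4.
/t/ — between /d/ and /i/, immediately before a stressed vowel — surfaces as [tʰ] (rule 1).
/i/ — between /t/ and /w/; rule 3 does not apply here → [i].
/t/ (between /w/ and /a/): rule 1 targets it, but not immediately before a stressed vowel → unchanged [t].
/a/ — word-final, in an unstressed syllable — surfaces as [ə] (rule 3).

[bəðˈtʰiwtə]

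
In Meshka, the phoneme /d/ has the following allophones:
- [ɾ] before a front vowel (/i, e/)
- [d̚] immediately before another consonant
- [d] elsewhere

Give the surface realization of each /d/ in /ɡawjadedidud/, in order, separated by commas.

Occurrence 1 (position 6): before a front vowel (/i, e/) → [ɾ].
Occurrence 2 (position 8): before a front vowel (/i, e/) → [ɾ].
Occurrence 3 (position 10): no conditioning environment matches → elsewhere allophone [d].
Occurrence 4 (position 12): no conditioning environment matches → elsewhere allophone [d].

[ɾ], [ɾ], [d], [d]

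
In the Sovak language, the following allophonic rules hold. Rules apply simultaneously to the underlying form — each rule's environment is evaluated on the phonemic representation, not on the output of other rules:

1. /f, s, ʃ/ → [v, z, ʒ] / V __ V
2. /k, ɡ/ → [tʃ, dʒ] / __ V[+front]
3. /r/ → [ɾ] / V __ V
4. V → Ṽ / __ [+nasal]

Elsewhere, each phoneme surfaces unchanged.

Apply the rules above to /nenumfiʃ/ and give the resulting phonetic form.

/n/ — not in any rule's target class → [n].
/e/ meets the environment for rule 4 (before a nasal consonant) → [ẽ].
/n/ (between /e/ and /u/): no rule targets it → [n].
/u/ (between /n/ and /m/) occurs before a nasal consonant → [ũ] by rule 4.
/m/ (between /u/ and /f/) is unaffected → [m].
/f/ (between /m/ and /i/) is in the target of rule 1 but the environment (between two vowels) is not met → [f].
/i/ (between /f/ and /ʃ/) is in the target of rule 4 but the environment (before a nasal consonant) is not met → [i].
/ʃ/ (word-final) fails the environment for rule 1, so it stays [ʃ].

[nẽnũmfiʃ]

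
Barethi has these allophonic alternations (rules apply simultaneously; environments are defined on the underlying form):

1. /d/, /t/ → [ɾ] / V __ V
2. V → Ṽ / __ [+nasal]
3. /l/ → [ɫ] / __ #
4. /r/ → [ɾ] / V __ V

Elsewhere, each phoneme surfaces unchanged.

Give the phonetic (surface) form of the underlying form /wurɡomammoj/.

[wurɡõmãmmoj]

/u/ (between /w/ and /r/) fails the environment for rule 2, so it stays [u].
/r/ (between /u/ and /ɡ/) is in the target of rule 4 but the environment (between two vowels) is not met → [r].
/o/ meets the environment for rule 2 (before a nasal consonant) → [õ].
Rule 2 applies to /a/ (between /m/ and /m/: before a nasal consonant) → [ã].
/o/ — between /m/ and /j/; rule 2 does not apply here → [o].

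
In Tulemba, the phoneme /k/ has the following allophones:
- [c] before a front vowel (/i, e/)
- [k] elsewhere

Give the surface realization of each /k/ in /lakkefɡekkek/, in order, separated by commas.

Occurrence 1 (position 3): no conditioning environment matches → elsewhere allophone [k].
Occurrence 2 (position 4): before a front vowel → [c].
Occurrence 3 (position 9): no conditioning environment matches → elsewhere allophone [k].
Occurrence 4 (position 10): before a front vowel → [c].
Occurrence 5 (position 12): no conditioning environment matches → elsewhere allophone [k].

[k], [c], [k], [c], [k]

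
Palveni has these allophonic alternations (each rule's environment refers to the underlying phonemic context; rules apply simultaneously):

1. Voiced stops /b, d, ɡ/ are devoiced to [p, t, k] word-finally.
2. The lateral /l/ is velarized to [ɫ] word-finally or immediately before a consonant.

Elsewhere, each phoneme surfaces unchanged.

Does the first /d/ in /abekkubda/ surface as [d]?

/d/ — between /b/ and /a/; rule 1 does not apply here → [d].
The actual realization is [d], which matches [d].

Yes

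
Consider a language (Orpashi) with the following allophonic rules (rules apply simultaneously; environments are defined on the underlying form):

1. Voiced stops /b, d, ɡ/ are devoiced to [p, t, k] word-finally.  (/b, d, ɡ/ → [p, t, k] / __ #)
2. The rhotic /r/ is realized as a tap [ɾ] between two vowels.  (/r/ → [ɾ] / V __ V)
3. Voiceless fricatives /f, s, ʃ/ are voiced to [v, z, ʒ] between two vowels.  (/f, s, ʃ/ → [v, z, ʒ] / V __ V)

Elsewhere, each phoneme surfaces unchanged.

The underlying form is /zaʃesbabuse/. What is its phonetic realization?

/z/ — not in any rule's target class → [z].
/a/ — not in any rule's target class → [a].
/ʃ/ — between /a/ and /e/, between two vowels — surfaces as [ʒ] (rule 3).
/e/ (between /ʃ/ and /s/) is unaffected → [e].
/s/ (between /e/ and /b/) fails the environment for rule 3, so it stays [s].
/b/ — between /s/ and /a/; rule 1 does not apply here → [b].
/a/ stays [a].
/b/ (between /a/ and /u/): rule 1 targets it, but not word-finally → unchanged [b].
/u/ (between /b/ and /s/): no rule targets it → [u].
/s/ (between /u/ and /e/) occurs between two vowels → [z] by rule 3.
/e/ (word-final) is unaffected → [e].

[zaʒesbabuze]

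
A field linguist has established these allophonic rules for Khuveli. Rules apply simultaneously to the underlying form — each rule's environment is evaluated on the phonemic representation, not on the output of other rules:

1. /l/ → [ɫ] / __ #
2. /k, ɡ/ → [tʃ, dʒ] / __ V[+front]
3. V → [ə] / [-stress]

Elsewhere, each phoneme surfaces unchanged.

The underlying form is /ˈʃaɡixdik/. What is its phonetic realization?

/ʃ/ (word-initial): no rule targets it → [ʃ].
/a/ (between /ʃ/ and /ɡ/) is in the target of rule 3 but the environment (in an unstressed syllable) is not met → [a].
/ɡ/ (between /a/ and /i/): before a front vowel, so rule 2 applies → [dʒ].
/i/ meets the environment for rule 3 (in an unstressed syllable) → [ə].
/x/ (between /i/ and /d/): no rule targets it → [x].
/d/ — not in any rule's target class → [d].
Rule 3 applies to /i/ (between /d/ and /k/: in an unstressed syllable) → [ə].
/k/ (word-final) is in the target of rule 2 but the environment (before a front vowel) is not met → [k].

[ˈʃadʒəxdək]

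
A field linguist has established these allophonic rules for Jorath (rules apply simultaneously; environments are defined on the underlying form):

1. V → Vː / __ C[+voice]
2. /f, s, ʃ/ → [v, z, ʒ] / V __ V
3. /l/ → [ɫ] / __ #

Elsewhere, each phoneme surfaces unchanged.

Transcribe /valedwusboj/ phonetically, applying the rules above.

[vaːleːdwusboːj]

/v/ (word-initial): no rule targets it → [v].
/a/ (between /v/ and /l/) occurs before a voiced consonant → [aː] by rule 1.
/l/ (between /a/ and /e/): rule 3 targets it, but not word-finally → unchanged [l].
/e/ — between /l/ and /d/, before a voiced consonant — surfaces as [eː] (rule 1).
/d/ stays [d].
/w/ (between /d/ and /u/): no rule targets it → [w].
/u/ (between /w/ and /s/): rule 1 targets it, but not before a voiced consonant → unchanged [u].
/s/ (between /u/ and /b/) fails the environment for rule 2, so it stays [s].
/b/ — not in any rule's target class → [b].
Rule 1 applies to /o/ (between /b/ and /j/: before a voiced consonant) → [oː].
/j/ — not in any rule's target class → [j].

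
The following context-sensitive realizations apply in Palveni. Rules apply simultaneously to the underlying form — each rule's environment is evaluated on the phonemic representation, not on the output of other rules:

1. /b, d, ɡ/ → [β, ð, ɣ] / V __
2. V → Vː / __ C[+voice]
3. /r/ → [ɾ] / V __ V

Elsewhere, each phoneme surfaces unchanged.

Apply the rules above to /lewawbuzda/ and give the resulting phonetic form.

/l/ stays [l].
/e/ (between /l/ and /w/) occurs before a voiced consonant → [eː] by rule 2.
/w/ (between /e/ and /a/): no rule targets it → [w].
/a/ — between /w/ and /w/, before a voiced consonant — surfaces as [aː] (rule 2).
/w/ stays [w].
/b/ — between /w/ and /u/; rule 1 does not apply here → [b].
/u/ meets the environment for rule 2 (before a voiced consonant) → [uː].
/z/ (between /u/ and /d/) is unaffected → [z].
/d/ (between /z/ and /a/): rule 1 targets it, but not immediately after a vowel → unchanged [d].
/a/ (word-final): rule 2 targets it, but not before a voiced consonant → unchanged [a].

[leːwaːwbuːzda]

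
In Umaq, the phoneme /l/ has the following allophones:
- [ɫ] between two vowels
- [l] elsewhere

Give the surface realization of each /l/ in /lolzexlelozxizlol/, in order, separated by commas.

[l], [l], [l], [ɫ], [l], [l]

Occurrence 1 (position 1): no conditioning environment matches → elsewhere allophone [l].
Occurrence 2 (position 3): no conditioning environment matches → elsewhere allophone [l].
Occurrence 3 (position 7): no conditioning environment matches → elsewhere allophone [l].
Occurrence 4 (position 9): between two vowels → [ɫ].
Occurrence 5 (position 15): no conditioning environment matches → elsewhere allophone [l].
Occurrence 6 (position 17): no conditioning environment matches → elsewhere allophone [l].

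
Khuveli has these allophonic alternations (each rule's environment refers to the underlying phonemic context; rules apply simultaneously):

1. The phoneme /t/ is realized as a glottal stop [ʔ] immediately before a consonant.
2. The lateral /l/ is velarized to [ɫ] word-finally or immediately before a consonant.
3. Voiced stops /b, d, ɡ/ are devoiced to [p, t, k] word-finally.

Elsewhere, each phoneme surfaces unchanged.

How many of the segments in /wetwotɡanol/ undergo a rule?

3

Segments that undergo a rule: /t/ → [ʔ] (rule 1); /t/ → [ʔ] (rule 1); /l/ → [ɫ] (rule 2).
All other segments surface unchanged.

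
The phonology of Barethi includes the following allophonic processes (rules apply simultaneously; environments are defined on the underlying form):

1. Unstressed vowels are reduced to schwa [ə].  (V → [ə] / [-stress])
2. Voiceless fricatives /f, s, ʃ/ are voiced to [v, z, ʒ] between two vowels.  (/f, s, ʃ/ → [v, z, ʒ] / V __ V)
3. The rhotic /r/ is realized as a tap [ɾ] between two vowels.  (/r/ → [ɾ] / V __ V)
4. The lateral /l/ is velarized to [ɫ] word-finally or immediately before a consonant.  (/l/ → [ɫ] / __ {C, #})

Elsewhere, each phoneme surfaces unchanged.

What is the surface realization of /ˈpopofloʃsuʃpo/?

[ˈpopəfləʃsəʃpə]

/p/ stays [p].
/o/ (between /p/ and /p/): rule 1 targets it, but not in an unstressed syllable → unchanged [o].
/p/ (between /o/ and /o/) is unaffected → [p].
/o/ (between /p/ and /f/) occurs in an unstressed syllable → [ə] by rule 1.
/f/ (between /o/ and /l/) fails the environment for rule 2, so it stays [f].
/l/ (between /f/ and /o/): rule 4 targets it, but not word-finally or immediately before a consonant → unchanged [l].
Rule 1 applies to /o/ (between /l/ and /ʃ/: in an unstressed syllable) → [ə].
/ʃ/ (between /o/ and /s/) is in the target of rule 2 but the environment (between two vowels) is not met → [ʃ].
/s/ — between /ʃ/ and /u/; rule 2 does not apply here → [s].
Rule 1 applies to /u/ (between /s/ and /ʃ/: in an unstressed syllable) → [ə].
/ʃ/ — between /u/ and /p/; rule 2 does not apply here → [ʃ].
/p/ — not in any rule's target class → [p].
/o/ meets the environment for rule 1 (in an unstressed syllable) → [ə].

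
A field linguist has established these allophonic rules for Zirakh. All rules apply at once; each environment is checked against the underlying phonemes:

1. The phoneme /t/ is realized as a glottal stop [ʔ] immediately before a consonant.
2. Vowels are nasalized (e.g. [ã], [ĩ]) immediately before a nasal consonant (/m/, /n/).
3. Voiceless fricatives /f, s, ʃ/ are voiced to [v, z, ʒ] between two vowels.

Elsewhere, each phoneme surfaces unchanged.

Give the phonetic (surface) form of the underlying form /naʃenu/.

[naʒẽnu]

/a/ (between /n/ and /ʃ/): rule 2 targets it, but not before a nasal consonant → unchanged [a].
/ʃ/ (between /a/ and /e/): between two vowels, so rule 3 applies → [ʒ].
/e/ (between /ʃ/ and /n/) occurs before a nasal consonant → [ẽ] by rule 2.
/u/ (word-final) is in the target of rule 2 but the environment (before a nasal consonant) is not met → [u].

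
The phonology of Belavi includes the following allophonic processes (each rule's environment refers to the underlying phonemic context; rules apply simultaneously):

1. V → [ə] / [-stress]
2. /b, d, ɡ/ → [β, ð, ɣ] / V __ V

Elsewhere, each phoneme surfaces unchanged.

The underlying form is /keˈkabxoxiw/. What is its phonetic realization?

[kəˈkabxəxəw]

/e/ (between /k/ and /k/): in an unstressed syllable, so rule 1 applies → [ə].
/a/ (between /k/ and /b/): rule 1 targets it, but not in an unstressed syllable → unchanged [a].
/b/ (between /a/ and /x/): rule 2 targets it, but not between two vowels → unchanged [b].
/o/ — between /x/ and /x/, in an unstressed syllable — surfaces as [ə] (rule 1).
/i/ (between /x/ and /w/): in an unstressed syllable, so rule 1 applies → [ə].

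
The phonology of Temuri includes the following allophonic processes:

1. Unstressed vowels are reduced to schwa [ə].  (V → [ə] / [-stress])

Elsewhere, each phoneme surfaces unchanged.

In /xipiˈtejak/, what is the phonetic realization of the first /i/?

[ə]

/i/ (between /x/ and /p/) occurs in an unstressed syllable → [ə] by rule 1.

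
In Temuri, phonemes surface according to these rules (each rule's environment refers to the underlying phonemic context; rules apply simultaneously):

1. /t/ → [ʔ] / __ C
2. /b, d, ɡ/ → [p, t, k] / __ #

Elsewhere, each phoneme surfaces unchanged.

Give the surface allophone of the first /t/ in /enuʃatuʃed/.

/t/ (between /a/ and /u/): rule 1 targets it, but not immediately before a consonant → unchanged [t].

[t]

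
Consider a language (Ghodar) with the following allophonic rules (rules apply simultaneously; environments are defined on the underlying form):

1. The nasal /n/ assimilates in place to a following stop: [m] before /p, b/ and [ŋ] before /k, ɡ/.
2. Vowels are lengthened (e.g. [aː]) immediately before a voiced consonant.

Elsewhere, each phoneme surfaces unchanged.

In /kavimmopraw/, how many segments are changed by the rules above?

3

Segments that undergo a rule: /a/ → [aː] (rule 2); /i/ → [iː] (rule 2); /a/ → [aː] (rule 2).
All other segments surface unchanged.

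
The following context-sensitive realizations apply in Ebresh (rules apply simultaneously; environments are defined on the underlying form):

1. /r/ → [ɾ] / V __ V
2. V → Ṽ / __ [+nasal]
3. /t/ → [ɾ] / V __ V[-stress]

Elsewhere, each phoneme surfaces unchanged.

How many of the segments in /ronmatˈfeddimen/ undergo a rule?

3

Segments that undergo a rule: /o/ → [õ] (rule 2); /i/ → [ĩ] (rule 2); /e/ → [ẽ] (rule 2).
All other segments surface unchanged.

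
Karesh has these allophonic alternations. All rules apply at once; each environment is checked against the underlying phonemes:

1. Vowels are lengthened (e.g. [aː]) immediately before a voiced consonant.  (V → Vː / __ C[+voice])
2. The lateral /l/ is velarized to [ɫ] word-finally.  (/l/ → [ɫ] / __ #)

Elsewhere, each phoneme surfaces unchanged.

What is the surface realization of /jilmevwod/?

/j/ (word-initial) is unaffected → [j].
/i/ (between /j/ and /l/): before a voiced consonant, so rule 1 applies → [iː].
/l/ — between /i/ and /m/; rule 2 does not apply here → [l].
/m/ — not in any rule's target class → [m].
/e/ — between /m/ and /v/, before a voiced consonant — surfaces as [eː] (rule 1).
/v/ (between /e/ and /w/): no rule targets it → [v].
/w/ stays [w].
Rule 1 applies to /o/ (between /w/ and /d/: before a voiced consonant) → [oː].
/d/ stays [d].

[jiːlmeːvwoːd]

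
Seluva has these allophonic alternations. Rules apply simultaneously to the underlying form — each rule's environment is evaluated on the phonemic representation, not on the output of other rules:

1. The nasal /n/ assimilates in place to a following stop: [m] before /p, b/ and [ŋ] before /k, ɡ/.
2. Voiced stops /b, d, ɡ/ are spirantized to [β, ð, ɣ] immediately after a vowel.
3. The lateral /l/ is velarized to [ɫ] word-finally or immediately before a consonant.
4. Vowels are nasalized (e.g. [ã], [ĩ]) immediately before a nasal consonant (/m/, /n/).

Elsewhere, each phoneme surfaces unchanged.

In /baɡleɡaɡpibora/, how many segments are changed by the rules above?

4

Segments that undergo a rule: /ɡ/ → [ɣ] (rule 2); /ɡ/ → [ɣ] (rule 2); /ɡ/ → [ɣ] (rule 2); /b/ → [β] (rule 2).
All other segments surface unchanged.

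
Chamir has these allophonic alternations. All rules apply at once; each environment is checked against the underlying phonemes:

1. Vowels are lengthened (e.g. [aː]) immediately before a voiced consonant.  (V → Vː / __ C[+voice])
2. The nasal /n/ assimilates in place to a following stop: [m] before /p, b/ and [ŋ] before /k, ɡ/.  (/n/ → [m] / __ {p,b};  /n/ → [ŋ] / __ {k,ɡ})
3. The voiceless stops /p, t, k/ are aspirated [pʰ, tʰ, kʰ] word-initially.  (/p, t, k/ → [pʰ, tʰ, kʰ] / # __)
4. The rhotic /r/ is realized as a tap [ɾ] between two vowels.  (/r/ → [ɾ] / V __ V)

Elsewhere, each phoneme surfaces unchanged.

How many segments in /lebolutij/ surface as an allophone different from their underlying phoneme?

3

Segments that undergo a rule: /e/ → [eː] (rule 1); /o/ → [oː] (rule 1); /i/ → [iː] (rule 1).
All other segments surface unchanged.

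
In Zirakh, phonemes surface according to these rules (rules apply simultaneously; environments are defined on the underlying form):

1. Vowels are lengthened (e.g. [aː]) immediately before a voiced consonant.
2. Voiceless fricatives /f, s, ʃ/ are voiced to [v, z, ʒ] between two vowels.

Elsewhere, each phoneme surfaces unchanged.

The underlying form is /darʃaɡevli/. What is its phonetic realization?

[daːrʃaːɡeːvli]

/d/ (word-initial): no rule targets it → [d].
/a/ meets the environment for rule 1 (before a voiced consonant) → [aː].
/r/ stays [r].
/ʃ/ — between /r/ and /a/; rule 2 does not apply here → [ʃ].
/a/ (between /ʃ/ and /ɡ/): before a voiced consonant, so rule 1 applies → [aː].
/ɡ/ (between /a/ and /e/): no rule targets it → [ɡ].
/e/ meets the environment for rule 1 (before a voiced consonant) → [eː].
/v/ — not in any rule's target class → [v].
/l/ (between /v/ and /i/): no rule targets it → [l].
/i/ (word-final): rule 1 targets it, but not before a voiced consonant → unchanged [i].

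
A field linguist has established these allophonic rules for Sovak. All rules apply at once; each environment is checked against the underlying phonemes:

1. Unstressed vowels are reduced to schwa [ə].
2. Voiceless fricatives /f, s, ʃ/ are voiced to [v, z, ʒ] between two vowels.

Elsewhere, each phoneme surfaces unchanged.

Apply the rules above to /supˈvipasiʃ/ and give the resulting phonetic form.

/s/ (word-initial): rule 2 targets it, but not between two vowels → unchanged [s].
/u/ (between /s/ and /p/): in an unstressed syllable, so rule 1 applies → [ə].
/i/ (between /v/ and /p/): rule 1 targets it, but not in an unstressed syllable → unchanged [i].
/a/ meets the environment for rule 1 (in an unstressed syllable) → [ə].
/s/ (between /a/ and /i/): between two vowels, so rule 2 applies → [z].
/i/ — between /s/ and /ʃ/, in an unstressed syllable — surfaces as [ə] (rule 1).
/ʃ/ (word-final): rule 2 targets it, but not between two vowels → unchanged [ʃ].

[səpˈvipəzəʃ]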